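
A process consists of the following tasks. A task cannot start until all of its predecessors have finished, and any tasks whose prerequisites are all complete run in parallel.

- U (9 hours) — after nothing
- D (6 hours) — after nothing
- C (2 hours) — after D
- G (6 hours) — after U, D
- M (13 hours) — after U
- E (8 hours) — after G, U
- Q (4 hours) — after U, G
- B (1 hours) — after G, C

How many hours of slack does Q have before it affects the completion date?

The longest chain is U→G→E = 9+6+8 = 23; overall finish 23 hours.
Longest path through Q: 19 hours (earliest finish 19, latest finish 23).
Slack of Q = 19 − 15 = 4 hours.

4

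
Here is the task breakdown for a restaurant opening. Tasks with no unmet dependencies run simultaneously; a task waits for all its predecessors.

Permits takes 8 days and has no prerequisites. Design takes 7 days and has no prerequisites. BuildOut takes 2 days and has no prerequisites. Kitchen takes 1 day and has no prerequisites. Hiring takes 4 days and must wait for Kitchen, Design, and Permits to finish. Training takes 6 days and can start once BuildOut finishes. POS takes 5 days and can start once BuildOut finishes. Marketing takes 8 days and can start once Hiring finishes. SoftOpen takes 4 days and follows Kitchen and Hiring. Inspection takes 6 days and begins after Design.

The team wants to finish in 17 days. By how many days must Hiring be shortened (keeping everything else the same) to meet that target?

Current finish: 20 days; target: 17.
Hiring is on every critical path, so each day cut from Hiring cuts the finish by one (this holds down to a finish of 17).
Need 20 − 17 = 3 days off Hiring → Hiring becomes 1 day, finish becomes 17.

3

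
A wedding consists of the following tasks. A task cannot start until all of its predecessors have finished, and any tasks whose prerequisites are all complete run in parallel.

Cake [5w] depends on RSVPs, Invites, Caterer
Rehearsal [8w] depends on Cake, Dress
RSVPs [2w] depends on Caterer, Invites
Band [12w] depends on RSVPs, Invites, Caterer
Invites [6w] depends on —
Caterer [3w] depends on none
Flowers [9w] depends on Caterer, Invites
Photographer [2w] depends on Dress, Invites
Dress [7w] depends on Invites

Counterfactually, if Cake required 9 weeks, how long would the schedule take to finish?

25

As given, the longest chain is Invites→RSVPs→Cake→Rehearsal = 6+2+5+8 = 21, so the finish is 21 weeks.
Cake lies on that path, so at 9 weeks the path becomes 25 weeks.
No other chain overtakes it, so the finish is 25 weeks.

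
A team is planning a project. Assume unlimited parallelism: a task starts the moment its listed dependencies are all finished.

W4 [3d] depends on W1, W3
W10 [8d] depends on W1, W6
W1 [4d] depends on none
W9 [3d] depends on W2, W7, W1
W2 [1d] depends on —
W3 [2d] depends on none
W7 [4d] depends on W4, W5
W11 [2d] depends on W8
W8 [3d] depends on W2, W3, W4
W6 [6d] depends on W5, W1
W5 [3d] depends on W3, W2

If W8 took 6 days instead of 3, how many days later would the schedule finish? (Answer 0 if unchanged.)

0

Baseline: W3→W5→W6→W10 = 2+3+6+8 = 19 → 19 days.
The longest path through W8 is only 12 days, so W8 has float 7.
That remains the longest chain; total 19 days.
Change in finish: 19 − 19 = +0 days.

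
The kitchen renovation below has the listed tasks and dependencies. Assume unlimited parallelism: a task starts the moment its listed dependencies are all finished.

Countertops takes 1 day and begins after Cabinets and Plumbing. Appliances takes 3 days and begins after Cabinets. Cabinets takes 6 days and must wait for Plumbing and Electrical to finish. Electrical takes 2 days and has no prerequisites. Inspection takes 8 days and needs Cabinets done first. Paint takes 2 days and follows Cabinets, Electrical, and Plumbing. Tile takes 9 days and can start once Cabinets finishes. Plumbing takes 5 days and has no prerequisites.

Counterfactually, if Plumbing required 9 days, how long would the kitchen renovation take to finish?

The binding path is Plumbing→Cabinets→Tile = 5+6+9 = 20; finish at 20 days.
Plumbing is on the critical path; changing it to 9 makes that path 24 days.
The critical path is still Plumbing→Cabinets→Tile; finish is now 24 days.

24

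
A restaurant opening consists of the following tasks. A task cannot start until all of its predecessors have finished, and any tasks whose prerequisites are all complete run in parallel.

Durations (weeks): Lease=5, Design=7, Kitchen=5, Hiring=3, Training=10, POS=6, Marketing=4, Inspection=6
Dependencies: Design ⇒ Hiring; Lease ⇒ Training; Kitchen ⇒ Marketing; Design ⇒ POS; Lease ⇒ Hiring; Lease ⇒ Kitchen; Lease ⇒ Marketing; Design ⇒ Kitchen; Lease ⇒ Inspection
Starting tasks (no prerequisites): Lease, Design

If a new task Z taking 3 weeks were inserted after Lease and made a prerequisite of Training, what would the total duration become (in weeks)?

Originally the plan takes 16 weeks.
With Z inserted, Training now waits for max(Lease, Z).
New critical path: Lease→Z→Training = 5+3+10 = 18 ⇒ 18 weeks.

18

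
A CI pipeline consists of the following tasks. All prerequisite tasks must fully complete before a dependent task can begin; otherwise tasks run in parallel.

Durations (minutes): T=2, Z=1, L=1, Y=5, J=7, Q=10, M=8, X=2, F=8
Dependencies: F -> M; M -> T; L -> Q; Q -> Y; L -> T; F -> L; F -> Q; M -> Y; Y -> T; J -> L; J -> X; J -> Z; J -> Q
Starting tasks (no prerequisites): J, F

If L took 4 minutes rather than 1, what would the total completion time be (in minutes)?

Baseline: F→L→Q→Y→T = 8+1+10+5+2 = 26 → 26 minutes.
Since L is critical, the +3 change carries straight to that chain (now 29 minutes).
That remains the longest chain; total 29 minutes.

29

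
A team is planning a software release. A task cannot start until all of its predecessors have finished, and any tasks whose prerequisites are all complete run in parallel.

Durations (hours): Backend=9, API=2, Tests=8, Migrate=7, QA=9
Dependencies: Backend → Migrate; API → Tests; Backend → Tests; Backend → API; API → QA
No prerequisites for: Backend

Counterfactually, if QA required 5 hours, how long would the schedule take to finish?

Actual critical path: Backend→API→QA = 9+2+9 = 20 ⇒ 20 hours.
Since QA is critical, the -4 change carries straight to that chain (now 16 hours).
Now Backend→API→Tests = 9+2+8 = 19 is longest, so the finish becomes 19 hours.

19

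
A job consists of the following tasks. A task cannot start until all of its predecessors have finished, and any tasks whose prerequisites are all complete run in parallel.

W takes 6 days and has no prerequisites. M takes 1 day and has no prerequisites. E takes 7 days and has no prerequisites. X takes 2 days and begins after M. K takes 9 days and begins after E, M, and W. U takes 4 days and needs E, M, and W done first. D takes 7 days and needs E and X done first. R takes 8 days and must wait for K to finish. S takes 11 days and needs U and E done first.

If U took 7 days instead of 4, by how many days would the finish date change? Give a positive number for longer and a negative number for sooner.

Critical path before the change: E→K→R = 7+9+8 = 24 giving 24 days.
The longest path through U is only 22 days, so U has float 2.
Now E→U→S = 7+7+11 = 25 is longest, so the finish becomes 25 days.
Change in finish: 25 − 24 = +1 days.

1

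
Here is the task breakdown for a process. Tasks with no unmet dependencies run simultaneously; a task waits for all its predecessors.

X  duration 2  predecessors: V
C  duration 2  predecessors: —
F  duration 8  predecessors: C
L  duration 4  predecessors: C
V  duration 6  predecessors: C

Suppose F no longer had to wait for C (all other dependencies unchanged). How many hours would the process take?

10

Before: longest chain C→F = 2+8 = 10, finish 10.
Without C→F, F's earliest start moves from 2 to 0.
New critical path: C→V→X = 2+6+2 = 10 ⇒ 10 hours.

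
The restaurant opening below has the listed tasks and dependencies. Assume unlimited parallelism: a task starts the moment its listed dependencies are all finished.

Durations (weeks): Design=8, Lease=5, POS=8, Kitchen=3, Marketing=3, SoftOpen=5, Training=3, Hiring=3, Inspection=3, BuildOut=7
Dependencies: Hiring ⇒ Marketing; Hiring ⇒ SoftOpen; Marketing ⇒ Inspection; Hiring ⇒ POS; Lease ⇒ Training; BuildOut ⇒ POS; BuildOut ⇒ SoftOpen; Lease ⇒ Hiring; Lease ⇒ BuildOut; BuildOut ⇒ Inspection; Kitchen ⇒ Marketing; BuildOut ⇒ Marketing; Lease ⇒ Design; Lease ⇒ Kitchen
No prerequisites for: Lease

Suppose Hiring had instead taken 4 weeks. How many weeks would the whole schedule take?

Actual critical path: Lease→BuildOut→POS = 5+7+8 = 20 ⇒ 20 weeks.
Hiring has 4 weeks of float (longest path through it is 16).
That remains the longest chain; total 20 weeks.

20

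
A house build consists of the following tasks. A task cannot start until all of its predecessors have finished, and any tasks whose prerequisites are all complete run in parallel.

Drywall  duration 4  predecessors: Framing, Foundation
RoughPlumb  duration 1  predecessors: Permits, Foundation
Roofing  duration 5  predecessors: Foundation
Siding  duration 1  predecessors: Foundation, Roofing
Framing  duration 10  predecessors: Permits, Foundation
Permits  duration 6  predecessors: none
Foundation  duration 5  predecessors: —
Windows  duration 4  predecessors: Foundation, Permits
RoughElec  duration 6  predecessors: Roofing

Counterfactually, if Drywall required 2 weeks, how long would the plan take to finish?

18

Baseline: Permits→Framing→Drywall = 6+10+4 = 20 → 20 weeks.
Since Drywall is critical, the -2 change carries straight to that chain (now 18 weeks).
No other chain overtakes it, so the finish is 18 weeks.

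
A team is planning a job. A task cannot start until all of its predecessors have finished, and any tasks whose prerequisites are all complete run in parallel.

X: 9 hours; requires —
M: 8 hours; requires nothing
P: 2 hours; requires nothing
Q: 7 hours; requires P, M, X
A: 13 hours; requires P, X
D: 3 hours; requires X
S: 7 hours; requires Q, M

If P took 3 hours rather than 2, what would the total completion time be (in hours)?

23

Baseline: X→Q→S = 9+7+7 = 23 → 23 hours.
P is off the critical path — its longest chain is 16 hours, giving 7 of slack.
No other chain overtakes it, so the finish is 23 hours.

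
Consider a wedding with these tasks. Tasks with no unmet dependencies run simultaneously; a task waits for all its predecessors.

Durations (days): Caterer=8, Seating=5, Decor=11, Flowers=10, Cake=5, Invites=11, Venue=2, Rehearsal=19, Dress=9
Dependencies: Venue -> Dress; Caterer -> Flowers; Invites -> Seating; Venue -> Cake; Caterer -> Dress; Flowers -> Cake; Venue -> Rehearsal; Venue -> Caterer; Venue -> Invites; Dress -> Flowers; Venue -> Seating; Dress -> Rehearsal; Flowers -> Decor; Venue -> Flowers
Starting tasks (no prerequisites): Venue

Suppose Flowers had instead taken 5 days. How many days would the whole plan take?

Actual critical path: Venue→Caterer→Dress→Flowers→Decor = 2+8+9+10+11 = 40 ⇒ 40 days.
Flowers lies on that path, so at 5 days the path becomes 35 days.
Now Venue→Caterer→Dress→Rehearsal = 2+8+9+19 = 38 is longest, so the finish becomes 38 days.

38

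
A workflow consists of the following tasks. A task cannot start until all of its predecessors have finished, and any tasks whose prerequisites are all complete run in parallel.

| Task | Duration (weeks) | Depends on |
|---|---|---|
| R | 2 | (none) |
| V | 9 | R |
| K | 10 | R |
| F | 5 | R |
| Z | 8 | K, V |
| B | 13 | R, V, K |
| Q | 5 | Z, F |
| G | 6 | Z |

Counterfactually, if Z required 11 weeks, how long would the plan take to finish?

29

The binding path is R→K→Z→G = 2+10+8+6 = 26; finish at 26 weeks.
Since Z is critical, the +3 change carries straight to that chain (now 29 weeks).
The critical path is still R→K→Z→G; finish is now 29 weeks.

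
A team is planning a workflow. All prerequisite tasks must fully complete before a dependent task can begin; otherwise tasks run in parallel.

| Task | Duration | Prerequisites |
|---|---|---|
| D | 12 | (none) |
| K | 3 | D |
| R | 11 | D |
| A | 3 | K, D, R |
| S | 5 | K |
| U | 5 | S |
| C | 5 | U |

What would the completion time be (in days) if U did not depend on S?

26

Original critical path: D→K→S→U→C = 12+3+5+5+5 = 30 ⇒ 30 days.
Without S→U, U's earliest start moves from 20 to 0.
After: D→R→A = 12+11+3 = 26 → 26 days.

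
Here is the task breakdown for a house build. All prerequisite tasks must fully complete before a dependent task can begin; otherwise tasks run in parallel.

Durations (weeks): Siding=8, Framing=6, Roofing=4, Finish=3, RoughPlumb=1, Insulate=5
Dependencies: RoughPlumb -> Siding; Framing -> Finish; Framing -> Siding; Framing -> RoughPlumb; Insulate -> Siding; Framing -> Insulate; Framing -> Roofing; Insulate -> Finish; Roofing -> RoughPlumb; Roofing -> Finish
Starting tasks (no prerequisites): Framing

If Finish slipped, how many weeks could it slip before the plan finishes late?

5

The longest chain is Framing→Roofing→RoughPlumb→Siding = 6+4+1+8 = 19; overall finish 19 weeks.
Finish finishes as early as 14 and must finish by 19.
So Finish can slip 19 − 14 = 5 weeks.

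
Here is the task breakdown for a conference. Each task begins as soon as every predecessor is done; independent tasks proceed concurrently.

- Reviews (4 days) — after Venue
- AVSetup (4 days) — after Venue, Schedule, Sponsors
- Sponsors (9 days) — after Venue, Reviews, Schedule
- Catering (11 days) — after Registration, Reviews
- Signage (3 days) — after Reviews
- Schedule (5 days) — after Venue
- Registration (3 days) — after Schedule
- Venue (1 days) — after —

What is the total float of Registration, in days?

Venue→Schedule→Registration→Catering = 1+5+3+11 = 20 sets the makespan at 20 days.
Longest path through Registration: 20 days (earliest finish 9, latest finish 9).
So Registration can slip 9 − 9 = 0 days.

0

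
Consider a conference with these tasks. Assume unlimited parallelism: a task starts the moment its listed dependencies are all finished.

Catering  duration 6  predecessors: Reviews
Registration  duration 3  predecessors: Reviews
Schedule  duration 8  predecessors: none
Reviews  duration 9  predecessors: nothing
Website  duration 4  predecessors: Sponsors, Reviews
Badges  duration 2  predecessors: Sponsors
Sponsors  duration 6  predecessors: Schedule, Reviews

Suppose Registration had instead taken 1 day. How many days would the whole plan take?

As given, the longest chain is Reviews→Sponsors→Website = 9+6+4 = 19, so the finish is 19 days.
Registration is off the critical path — its longest chain is 12 days, giving 7 of slack.
The critical path is still Reviews→Sponsors→Website; finish is now 19 days.

19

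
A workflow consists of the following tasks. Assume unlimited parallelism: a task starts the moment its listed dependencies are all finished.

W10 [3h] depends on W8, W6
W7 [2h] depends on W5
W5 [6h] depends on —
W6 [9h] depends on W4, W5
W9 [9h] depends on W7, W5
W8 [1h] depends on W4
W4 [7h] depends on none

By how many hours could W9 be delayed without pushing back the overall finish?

Critical path: W4→W6→W10 = 7+9+3 = 19, so the finish is 19 hours.
W9 finishes as early as 17 and must finish by 19.
Float = 19 − 17 = 2.

2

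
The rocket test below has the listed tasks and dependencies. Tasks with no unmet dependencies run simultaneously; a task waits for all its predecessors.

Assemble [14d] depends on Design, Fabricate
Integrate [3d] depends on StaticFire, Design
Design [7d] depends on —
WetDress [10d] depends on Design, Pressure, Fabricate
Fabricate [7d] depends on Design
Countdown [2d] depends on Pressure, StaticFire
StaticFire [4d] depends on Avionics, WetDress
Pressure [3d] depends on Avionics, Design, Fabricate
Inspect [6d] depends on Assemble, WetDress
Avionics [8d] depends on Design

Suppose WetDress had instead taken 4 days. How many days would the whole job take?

34

Critical path before the change: Design→Avionics→Pressure→WetDress→StaticFire→Integrate = 7+8+3+10+4+3 = 35 giving 35 days.
Since WetDress is critical, the -6 change carries straight to that chain (now 29 days).
The binding chain switches to Design→Fabricate→Assemble→Inspect = 7+7+14+6 = 34; finish 34 days.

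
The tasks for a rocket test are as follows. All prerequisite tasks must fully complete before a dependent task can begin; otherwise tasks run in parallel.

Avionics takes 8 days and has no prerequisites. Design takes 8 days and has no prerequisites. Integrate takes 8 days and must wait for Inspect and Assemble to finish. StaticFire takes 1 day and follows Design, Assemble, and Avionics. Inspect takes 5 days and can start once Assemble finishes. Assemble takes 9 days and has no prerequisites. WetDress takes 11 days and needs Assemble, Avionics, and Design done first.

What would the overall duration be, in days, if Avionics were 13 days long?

24

As given, the longest chain is Assemble→Inspect→Integrate = 9+5+8 = 22, so the finish is 22 days.
Avionics has 3 days of float (longest path through it is 19).
New critical path: Avionics→WetDress = 13+11 = 24 ⇒ 24 days.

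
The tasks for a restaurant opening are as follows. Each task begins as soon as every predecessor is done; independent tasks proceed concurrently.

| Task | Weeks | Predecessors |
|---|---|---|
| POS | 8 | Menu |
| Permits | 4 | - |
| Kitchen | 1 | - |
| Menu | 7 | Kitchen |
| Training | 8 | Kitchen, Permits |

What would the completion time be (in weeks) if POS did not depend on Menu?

With the dependency in place, Kitchen→Menu→POS = 1+7+8 = 16 sets the finish at 16 weeks.
Without Menu→POS, POS's earliest start moves from 8 to 0.
New critical path: Permits→Training = 4+8 = 12 ⇒ 12 weeks.

12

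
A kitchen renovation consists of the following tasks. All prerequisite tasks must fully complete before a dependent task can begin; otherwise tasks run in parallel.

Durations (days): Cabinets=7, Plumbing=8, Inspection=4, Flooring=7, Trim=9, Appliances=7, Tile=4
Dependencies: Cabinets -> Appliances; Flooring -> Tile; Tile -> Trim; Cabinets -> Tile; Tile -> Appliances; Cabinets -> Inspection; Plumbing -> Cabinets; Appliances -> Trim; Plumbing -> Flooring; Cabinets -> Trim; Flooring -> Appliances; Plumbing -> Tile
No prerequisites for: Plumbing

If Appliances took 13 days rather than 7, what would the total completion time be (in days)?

Actual critical path: Plumbing→Flooring→Tile→Appliances→Trim = 8+7+4+7+9 = 35 ⇒ 35 days.
Appliances is on the critical path; changing it to 13 makes that path 41 days.
The critical path is still Plumbing→Flooring→Tile→Appliances→Trim; finish is now 41 days.

41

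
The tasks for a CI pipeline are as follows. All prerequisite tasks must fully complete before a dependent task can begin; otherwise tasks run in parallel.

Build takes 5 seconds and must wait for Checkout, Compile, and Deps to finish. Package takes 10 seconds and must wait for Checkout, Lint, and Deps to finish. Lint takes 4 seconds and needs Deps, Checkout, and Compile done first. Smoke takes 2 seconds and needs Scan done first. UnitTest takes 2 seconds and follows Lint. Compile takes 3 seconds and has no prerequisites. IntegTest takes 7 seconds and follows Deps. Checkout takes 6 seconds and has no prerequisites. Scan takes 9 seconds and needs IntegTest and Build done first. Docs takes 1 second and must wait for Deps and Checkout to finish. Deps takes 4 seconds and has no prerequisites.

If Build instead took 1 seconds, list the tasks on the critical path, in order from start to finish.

Critical path before the change: Checkout→Build→Scan→Smoke = 6+5+9+2 = 22 giving 22 seconds.
Build lies on that path, so at 1 second the path becomes 18 seconds.
The binding chain switches to Deps→IntegTest→Scan→Smoke = 4+7+9+2 = 22; finish 22 seconds.

Deps, IntegTest, Scan, Smoke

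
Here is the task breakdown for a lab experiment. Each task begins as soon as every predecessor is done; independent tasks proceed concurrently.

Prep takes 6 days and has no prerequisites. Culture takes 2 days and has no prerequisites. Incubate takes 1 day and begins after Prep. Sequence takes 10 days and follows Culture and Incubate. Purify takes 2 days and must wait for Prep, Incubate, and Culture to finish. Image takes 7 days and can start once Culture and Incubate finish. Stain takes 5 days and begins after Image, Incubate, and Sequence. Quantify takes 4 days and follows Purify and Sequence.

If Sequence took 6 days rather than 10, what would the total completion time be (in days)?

Baseline: Prep→Incubate→Sequence→Stain = 6+1+10+5 = 22 → 22 days.
Since Sequence is critical, the -4 change carries straight to that chain (now 18 days).
Now Prep→Incubate→Image→Stain = 6+1+7+5 = 19 is longest, so the finish becomes 19 days.

19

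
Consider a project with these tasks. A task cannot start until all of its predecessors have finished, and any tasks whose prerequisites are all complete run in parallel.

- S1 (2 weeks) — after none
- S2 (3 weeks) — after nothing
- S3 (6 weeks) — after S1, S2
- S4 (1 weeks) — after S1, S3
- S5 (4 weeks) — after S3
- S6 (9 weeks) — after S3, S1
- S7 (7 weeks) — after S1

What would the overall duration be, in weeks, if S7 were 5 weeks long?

Critical path before the change: S2→S3→S6 = 3+6+9 = 18 giving 18 weeks.
S7 is off the critical path — its longest chain is 9 weeks, giving 9 of slack.
That remains the longest chain; total 18 weeks.

18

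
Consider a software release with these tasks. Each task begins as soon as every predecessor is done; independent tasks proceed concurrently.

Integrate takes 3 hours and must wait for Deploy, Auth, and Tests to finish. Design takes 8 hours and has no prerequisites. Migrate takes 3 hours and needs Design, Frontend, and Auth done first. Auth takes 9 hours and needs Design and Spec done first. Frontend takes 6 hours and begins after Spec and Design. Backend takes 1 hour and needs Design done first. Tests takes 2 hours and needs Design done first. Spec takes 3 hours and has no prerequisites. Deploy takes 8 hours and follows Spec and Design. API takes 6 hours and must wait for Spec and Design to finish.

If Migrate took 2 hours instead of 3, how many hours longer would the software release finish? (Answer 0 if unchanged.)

0

The binding path is Design→Auth→Migrate = 8+9+3 = 20; finish at 20 hours.
Since Migrate is critical, the -1 change carries straight to that chain (now 19 hours).
The binding chain switches to Design→Auth→Integrate = 8+9+3 = 20; finish 20 hours.
Change in finish: 20 − 20 = +0 hours.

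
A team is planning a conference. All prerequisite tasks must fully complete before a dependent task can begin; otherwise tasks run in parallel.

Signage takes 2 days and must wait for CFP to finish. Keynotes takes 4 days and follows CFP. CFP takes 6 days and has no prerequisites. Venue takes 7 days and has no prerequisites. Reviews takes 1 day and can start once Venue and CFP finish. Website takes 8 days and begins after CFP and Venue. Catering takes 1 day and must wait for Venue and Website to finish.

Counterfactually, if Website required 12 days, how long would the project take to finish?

Baseline: Venue→Website→Catering = 7+8+1 = 16 → 16 days.
Website is on the critical path; changing it to 12 makes that path 20 days.
That remains the longest chain; total 20 days.

20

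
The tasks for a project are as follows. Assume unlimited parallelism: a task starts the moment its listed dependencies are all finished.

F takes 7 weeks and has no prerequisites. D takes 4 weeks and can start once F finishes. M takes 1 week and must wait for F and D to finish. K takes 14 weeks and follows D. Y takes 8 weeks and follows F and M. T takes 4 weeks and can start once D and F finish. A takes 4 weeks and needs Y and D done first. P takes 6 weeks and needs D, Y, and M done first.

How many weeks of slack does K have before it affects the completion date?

The longest chain is F→D→M→Y→P = 7+4+1+8+6 = 26; overall finish 26 weeks.
The longest chain containing K totals 25 weeks.
Float = 26 − 25 = 1.

1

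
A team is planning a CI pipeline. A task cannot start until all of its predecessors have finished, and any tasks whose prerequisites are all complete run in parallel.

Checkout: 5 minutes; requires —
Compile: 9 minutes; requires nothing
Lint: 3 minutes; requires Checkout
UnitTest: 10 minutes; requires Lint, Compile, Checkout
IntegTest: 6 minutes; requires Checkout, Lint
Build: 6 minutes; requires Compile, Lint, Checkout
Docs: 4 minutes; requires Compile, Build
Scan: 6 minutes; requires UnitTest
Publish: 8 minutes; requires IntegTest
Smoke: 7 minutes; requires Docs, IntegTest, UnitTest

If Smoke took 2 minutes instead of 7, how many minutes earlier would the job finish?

The binding path is Compile→UnitTest→Smoke = 9+10+7 = 26; finish at 26 minutes.
Since Smoke is critical, the -5 change carries straight to that chain (now 21 minutes).
Now Compile→UnitTest→Scan = 9+10+6 = 25 is longest, so the finish becomes 25 minutes.
Change in finish: 25 − 26 = -1 minutes.

1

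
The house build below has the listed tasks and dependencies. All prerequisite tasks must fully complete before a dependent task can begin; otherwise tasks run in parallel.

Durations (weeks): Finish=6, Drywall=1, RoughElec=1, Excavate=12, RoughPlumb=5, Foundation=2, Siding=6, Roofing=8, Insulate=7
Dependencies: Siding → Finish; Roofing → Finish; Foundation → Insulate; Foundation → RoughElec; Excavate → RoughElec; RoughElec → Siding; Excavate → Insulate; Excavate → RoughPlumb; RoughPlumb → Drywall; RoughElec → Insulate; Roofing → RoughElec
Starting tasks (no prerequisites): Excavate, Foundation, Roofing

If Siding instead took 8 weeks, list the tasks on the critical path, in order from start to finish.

Excavate, RoughElec, Siding, Finish

Critical path before the change: Excavate→RoughElec→Siding→Finish = 12+1+6+6 = 25 giving 25 weeks.
Siding lies on that path, so at 8 weeks the path becomes 27 weeks.
No other chain overtakes it, so the finish is 27 weeks.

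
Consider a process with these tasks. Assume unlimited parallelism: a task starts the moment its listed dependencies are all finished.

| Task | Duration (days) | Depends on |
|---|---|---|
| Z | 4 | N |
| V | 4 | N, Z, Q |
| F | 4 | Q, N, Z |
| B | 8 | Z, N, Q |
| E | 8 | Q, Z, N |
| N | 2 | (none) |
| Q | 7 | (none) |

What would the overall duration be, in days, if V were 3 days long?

Actual critical path: Q→B = 7+8 = 15 ⇒ 15 days.
V is off the critical path — its longest chain is 11 days, giving 4 of slack.
That remains the longest chain; total 15 days.

15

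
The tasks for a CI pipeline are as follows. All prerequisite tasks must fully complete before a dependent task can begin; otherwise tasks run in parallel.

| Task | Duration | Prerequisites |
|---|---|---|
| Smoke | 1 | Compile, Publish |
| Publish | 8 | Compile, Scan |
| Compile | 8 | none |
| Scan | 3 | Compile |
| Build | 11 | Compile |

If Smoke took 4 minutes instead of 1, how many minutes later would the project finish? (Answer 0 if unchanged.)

The binding path is Compile→Scan→Publish→Smoke = 8+3+8+1 = 20; finish at 20 minutes.
Since Smoke is critical, the +3 change carries straight to that chain (now 23 minutes).
No other chain overtakes it, so the finish is 23 minutes.
Change in finish: 23 − 20 = +3 minutes.

3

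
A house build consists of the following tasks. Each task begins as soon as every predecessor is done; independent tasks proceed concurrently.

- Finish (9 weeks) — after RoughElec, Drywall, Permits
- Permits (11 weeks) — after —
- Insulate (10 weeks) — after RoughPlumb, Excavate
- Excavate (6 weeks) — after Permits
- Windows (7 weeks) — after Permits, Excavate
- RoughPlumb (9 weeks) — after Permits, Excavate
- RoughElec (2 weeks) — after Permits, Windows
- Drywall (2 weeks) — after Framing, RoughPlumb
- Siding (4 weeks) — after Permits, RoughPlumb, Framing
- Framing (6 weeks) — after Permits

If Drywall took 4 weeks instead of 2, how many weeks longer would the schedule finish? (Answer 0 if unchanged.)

Actual critical path: Permits→Excavate→RoughPlumb→Drywall→Finish = 11+6+9+2+9 = 37 ⇒ 37 weeks.
Since Drywall is critical, the +2 change carries straight to that chain (now 39 weeks).
No other chain overtakes it, so the finish is 39 weeks.
Change in finish: 39 − 37 = +2 weeks.

2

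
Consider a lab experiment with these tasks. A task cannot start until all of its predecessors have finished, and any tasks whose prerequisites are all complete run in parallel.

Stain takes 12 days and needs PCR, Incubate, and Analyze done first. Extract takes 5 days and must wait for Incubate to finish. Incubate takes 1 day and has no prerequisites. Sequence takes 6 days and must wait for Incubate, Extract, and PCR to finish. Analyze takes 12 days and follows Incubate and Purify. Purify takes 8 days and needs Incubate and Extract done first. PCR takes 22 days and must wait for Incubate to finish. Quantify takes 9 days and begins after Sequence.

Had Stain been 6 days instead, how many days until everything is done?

The binding path is Incubate→Extract→Purify→Analyze→Stain = 1+5+8+12+12 = 38; finish at 38 days.
Since Stain is critical, the -6 change carries straight to that chain (now 32 days).
The binding chain switches to Incubate→PCR→Sequence→Quantify = 1+22+6+9 = 38; finish 38 days.

38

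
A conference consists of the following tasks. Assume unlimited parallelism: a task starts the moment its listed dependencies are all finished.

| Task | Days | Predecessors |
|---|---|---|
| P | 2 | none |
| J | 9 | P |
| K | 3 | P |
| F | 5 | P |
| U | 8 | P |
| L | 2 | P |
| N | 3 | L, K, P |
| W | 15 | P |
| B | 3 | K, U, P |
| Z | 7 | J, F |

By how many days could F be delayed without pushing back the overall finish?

P→J→Z = 2+9+7 = 18 sets the makespan at 18 days.
F finishes as early as 7 and must finish by 11.
Float = 18 − 14 = 4.

4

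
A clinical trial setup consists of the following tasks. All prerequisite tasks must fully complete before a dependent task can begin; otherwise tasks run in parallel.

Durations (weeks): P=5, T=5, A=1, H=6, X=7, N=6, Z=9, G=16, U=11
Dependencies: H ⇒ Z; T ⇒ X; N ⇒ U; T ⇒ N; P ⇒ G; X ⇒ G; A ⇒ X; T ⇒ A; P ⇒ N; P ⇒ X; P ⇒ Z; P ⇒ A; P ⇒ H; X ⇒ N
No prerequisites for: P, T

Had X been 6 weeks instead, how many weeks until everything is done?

As given, the longest chain is P→A→X→N→U = 5+1+7+6+11 = 30, so the finish is 30 weeks.
X is on the critical path; changing it to 6 makes that path 29 weeks.
The critical path is still P→A→X→N→U; finish is now 29 weeks.

29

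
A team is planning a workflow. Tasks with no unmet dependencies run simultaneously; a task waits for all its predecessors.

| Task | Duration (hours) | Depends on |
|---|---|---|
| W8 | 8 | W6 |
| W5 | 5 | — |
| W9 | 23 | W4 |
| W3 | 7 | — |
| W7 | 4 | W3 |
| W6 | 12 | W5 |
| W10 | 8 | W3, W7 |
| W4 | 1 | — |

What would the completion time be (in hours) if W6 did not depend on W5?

Before: longest chain W5→W6→W8 = 5+12+8 = 25, finish 25.
Without W5→W6, W6's earliest start moves from 5 to 0.
The longest chain is now W4→W9 = 1+23 = 24, so the schedule takes 24 hours.

24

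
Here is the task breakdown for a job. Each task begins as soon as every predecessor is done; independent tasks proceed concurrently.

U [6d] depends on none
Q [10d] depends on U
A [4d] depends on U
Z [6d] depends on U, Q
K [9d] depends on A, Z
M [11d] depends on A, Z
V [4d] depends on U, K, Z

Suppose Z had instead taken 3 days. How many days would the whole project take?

The binding path is U→Q→Z→K→V = 6+10+6+9+4 = 35; finish at 35 days.
Z is on the critical path; changing it to 3 makes that path 32 days.
No other chain overtakes it, so the finish is 32 days.

32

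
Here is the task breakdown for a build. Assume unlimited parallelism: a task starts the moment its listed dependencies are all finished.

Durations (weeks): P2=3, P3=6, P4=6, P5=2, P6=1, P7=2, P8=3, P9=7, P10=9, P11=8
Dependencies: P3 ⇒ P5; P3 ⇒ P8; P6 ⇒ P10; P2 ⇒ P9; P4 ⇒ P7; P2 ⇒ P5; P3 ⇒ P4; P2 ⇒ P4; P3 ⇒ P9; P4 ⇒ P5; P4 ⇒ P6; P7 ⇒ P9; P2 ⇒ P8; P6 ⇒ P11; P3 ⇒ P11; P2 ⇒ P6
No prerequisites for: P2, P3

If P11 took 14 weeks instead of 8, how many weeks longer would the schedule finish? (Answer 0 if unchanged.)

5

The binding path is P3→P4→P6→P10 = 6+6+1+9 = 22; finish at 22 weeks.
P11 has 1 week of float (longest path through it is 21).
The binding chain switches to P3→P4→P6→P11 = 6+6+1+14 = 27; finish 27 weeks.
Change in finish: 27 − 22 = +5 weeks.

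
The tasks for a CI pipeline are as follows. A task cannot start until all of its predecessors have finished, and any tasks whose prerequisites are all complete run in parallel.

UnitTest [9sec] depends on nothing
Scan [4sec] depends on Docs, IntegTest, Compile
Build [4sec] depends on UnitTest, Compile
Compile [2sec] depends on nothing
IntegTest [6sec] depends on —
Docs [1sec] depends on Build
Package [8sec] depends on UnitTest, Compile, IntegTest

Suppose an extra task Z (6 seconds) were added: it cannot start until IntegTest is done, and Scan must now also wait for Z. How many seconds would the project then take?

18

Originally the project takes 18 seconds.
With Z inserted, Scan now waits for max(Docs, IntegTest, Compile, Z).
New critical path: UnitTest→Build→Docs→Scan = 9+4+1+4 = 18 ⇒ 18 seconds.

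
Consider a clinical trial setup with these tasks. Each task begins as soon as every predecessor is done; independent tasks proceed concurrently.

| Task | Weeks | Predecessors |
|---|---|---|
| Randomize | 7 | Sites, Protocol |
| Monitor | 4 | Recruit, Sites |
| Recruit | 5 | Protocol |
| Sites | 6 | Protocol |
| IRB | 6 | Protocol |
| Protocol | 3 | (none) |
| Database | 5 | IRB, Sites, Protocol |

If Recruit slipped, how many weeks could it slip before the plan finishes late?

4

Protocol→Sites→Randomize = 3+6+7 = 16 sets the makespan at 16 weeks.
The longest chain containing Recruit totals 12 weeks.
Float = 16 − 12 = 4.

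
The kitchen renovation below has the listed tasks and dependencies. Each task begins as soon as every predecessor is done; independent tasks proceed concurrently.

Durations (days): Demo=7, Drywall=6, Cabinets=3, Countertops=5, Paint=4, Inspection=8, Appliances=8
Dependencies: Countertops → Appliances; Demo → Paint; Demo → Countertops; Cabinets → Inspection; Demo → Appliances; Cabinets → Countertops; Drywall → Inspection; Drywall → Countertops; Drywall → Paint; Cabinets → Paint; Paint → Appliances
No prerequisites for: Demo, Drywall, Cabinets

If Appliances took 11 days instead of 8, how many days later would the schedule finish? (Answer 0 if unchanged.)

Baseline: Demo→Countertops→Appliances = 7+5+8 = 20 → 20 days.
Appliances is on the critical path; changing it to 11 makes that path 23 days.
That remains the longest chain; total 23 days.
Change in finish: 23 − 20 = +3 days.

3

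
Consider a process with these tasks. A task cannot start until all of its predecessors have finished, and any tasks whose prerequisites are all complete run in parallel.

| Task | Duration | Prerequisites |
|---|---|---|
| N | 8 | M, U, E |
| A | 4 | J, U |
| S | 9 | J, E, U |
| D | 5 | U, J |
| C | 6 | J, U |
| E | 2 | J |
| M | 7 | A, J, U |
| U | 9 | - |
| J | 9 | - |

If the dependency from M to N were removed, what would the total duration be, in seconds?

20

With the dependency in place, U→A→M→N = 9+4+7+8 = 28 sets the finish at 28 seconds.
Without M→N, N's earliest start moves from 20 to 11.
The longest chain is now U→A→M = 9+4+7 = 20, so the job takes 20 seconds.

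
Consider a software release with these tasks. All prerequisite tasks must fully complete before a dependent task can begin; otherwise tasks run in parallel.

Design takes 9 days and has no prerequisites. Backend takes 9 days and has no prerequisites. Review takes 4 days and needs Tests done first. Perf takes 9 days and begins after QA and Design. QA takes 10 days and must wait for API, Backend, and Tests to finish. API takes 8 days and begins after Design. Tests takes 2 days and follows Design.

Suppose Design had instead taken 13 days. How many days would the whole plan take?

40

As given, the longest chain is Design→API→QA→Perf = 9+8+10+9 = 36, so the finish is 36 days.
Since Design is critical, the +4 change carries straight to that chain (now 40 days).
That remains the longest chain; total 40 days.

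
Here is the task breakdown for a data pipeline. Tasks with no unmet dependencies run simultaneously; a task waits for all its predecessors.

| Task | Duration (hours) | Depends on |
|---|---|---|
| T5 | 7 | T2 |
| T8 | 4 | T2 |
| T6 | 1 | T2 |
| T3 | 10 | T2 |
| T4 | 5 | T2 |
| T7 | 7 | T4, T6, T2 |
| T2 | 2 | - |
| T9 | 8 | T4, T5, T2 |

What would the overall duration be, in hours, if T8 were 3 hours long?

The binding path is T2→T5→T9 = 2+7+8 = 17; finish at 17 hours.
T8 is off the critical path — its longest chain is 6 hours, giving 11 of slack.
No other chain overtakes it, so the finish is 17 hours.

17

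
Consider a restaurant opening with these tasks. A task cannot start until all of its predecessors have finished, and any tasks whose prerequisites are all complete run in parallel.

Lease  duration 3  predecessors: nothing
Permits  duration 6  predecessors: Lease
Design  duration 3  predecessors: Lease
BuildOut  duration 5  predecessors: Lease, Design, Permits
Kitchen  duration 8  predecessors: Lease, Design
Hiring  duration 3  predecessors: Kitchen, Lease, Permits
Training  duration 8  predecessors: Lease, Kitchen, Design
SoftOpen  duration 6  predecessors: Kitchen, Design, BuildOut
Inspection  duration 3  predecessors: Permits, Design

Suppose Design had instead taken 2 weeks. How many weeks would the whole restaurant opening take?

21

Baseline: Lease→Design→Kitchen→Training = 3+3+8+8 = 22 → 22 weeks.
Since Design is critical, the -1 change carries straight to that chain (now 21 weeks).
That remains the longest chain; total 21 weeks.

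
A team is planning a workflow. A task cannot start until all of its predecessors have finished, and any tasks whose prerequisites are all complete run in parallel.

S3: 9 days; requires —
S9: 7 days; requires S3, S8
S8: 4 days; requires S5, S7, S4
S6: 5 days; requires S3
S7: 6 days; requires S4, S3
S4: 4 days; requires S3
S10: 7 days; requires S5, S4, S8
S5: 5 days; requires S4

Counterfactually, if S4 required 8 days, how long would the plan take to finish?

Critical path before the change: S3→S4→S7→S8→S9 = 9+4+6+4+7 = 30 giving 30 days.
S4 is on the critical path; changing it to 8 makes that path 34 days.
No other chain overtakes it, so the finish is 34 days.

34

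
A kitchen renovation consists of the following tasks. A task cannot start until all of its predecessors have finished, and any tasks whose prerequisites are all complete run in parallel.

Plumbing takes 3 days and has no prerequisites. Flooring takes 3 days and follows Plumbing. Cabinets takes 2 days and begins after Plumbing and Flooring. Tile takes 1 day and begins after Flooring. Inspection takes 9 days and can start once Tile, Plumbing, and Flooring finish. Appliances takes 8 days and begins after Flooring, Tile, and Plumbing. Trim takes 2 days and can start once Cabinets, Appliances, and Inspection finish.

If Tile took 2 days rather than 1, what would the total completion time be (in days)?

Baseline: Plumbing→Flooring→Tile→Inspection→Trim = 3+3+1+9+2 = 18 → 18 days.
Since Tile is critical, the +1 change carries straight to that chain (now 19 days).
That remains the longest chain; total 19 days.

19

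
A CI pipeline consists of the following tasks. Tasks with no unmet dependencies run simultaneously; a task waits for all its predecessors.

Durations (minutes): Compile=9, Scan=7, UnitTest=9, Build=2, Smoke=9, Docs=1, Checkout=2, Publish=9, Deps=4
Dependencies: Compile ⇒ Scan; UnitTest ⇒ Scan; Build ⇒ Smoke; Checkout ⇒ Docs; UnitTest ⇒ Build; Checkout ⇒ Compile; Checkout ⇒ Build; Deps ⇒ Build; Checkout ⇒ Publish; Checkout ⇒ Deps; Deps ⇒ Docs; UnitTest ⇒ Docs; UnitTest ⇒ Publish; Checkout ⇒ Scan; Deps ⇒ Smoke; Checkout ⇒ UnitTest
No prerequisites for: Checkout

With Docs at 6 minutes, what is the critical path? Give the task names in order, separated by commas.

Checkout, UnitTest, Build, Smoke

Actual critical path: Checkout→UnitTest→Build→Smoke = 2+9+2+9 = 22 ⇒ 22 minutes.
The longest path through Docs is only 12 minutes, so Docs has float 10.
The critical path is still Checkout→UnitTest→Build→Smoke; finish is now 22 minutes.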